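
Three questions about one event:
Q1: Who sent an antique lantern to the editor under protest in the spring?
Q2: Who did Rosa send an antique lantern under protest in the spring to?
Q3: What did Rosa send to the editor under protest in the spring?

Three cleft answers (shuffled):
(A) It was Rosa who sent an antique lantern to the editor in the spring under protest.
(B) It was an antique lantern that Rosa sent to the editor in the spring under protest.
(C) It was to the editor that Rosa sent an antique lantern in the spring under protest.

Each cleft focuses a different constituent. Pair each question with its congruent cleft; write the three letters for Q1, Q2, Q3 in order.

Q1 asks about the subject (agent); cleft (A) focuses "Rosa", which is the subject (agent) — so Q1 → A.
Q2 asks about the recipient; cleft (C) focuses "to the editor", which is the recipient — so Q2 → C.
Q3 asks about the direct object; cleft (B) focuses "an antique lantern", which is the direct object — so Q3 → B.
Mapping: Q1→A, Q2→C, Q3→B.

ACB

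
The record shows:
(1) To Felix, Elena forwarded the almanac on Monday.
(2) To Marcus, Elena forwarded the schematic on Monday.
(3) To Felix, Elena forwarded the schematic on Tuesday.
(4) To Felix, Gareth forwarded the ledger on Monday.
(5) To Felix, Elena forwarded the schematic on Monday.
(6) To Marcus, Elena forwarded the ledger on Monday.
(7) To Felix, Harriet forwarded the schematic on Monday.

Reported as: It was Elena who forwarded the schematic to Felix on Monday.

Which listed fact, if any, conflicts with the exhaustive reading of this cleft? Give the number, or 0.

7

Focus of the cleft: "Elena" (the agent). Presupposed background: same thing, recipient, setting (the schematic / Felix / on Monday).
The exhaustive reading says no other agent fits that background.
Fact (7) shares the background but with agent = Harriet; exhaustivity is violated.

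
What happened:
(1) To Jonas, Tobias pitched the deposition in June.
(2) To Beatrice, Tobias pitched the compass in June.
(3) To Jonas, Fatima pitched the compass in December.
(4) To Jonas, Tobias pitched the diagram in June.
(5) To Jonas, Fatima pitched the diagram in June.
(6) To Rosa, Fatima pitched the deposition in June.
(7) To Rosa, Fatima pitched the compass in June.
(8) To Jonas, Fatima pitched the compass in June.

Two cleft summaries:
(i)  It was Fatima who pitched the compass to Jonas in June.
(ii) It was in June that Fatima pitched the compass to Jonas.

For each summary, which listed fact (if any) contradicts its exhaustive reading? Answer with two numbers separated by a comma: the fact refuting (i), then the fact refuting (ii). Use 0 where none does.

(i): focus "Fatima". No fact shares same thing, recipient, setting (the compass / Jonas / in June) with a different agent. 0.
(ii): focus "in June". Looking for same agent, thing, recipient (Fatima / the compass / Jonas) with some other setting — fact (3) has in December there. Refuted.

0, 3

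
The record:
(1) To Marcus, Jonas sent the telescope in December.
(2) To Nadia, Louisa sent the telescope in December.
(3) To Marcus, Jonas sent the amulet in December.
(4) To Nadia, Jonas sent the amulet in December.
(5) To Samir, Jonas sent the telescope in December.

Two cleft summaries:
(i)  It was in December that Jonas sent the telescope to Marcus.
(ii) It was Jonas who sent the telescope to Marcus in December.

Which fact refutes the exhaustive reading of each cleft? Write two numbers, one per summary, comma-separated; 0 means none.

Summary (i) focuses "in December" (the setting); background agent = Jonas, thing = the telescope, recipient = Marcus. No fact matches that background with a different setting, so 0.
Summary (ii) focuses "Jonas" (the agent); background thing = the telescope, recipient = Marcus, setting = in December. No fact matches that background with a different agent, so 0.

0, 0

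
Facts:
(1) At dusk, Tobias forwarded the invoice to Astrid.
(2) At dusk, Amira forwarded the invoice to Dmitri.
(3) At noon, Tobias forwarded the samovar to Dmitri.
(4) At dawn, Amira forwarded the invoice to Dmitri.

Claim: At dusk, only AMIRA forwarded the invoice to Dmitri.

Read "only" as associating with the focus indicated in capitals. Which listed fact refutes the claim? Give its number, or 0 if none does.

Focus (in capitals) is "Amira" — the agent. "Only" excludes alternative agents while holding fixed same thing, recipient, setting (the invoice / Dmitri / at dusk).
Every other fact changes something in the background, not just the agent. Nothing refutes the claim.

0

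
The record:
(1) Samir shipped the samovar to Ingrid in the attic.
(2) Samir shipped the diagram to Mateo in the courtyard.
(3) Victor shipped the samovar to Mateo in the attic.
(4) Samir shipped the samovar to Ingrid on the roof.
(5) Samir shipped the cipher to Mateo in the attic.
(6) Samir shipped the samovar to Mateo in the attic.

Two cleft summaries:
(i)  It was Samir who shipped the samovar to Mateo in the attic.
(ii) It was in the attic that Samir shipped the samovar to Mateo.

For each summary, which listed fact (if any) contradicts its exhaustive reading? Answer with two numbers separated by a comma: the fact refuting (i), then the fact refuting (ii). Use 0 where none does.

(i): focus "Samir". Looking for same thing, recipient, setting (the samovar / Mateo / in the attic) with some other agent — fact (3) has Victor there. Refuted.
(ii): focus "in the attic". No fact shares same agent, thing, recipient (Samir / the samovar / Mateo) with a different setting. 0.

3, 0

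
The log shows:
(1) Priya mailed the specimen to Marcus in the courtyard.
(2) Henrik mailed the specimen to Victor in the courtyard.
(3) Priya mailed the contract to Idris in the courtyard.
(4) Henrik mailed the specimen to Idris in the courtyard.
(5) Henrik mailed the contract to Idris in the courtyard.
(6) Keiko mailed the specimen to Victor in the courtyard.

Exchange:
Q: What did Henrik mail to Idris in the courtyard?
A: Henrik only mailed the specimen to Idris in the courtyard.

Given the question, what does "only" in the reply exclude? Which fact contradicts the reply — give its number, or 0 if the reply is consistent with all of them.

Answering "What did ...?" puts focus on the thing — here, "the specimen".
"Only" then excludes alternative things while the background — same agent, recipient, setting (Henrik / Idris / in the courtyard) — is held fixed.
Fact (5) shares the background with a different thing (the contract) — counterexample.
(Fact (2) would refute a reading with focus on the recipient — but that is not what the question asks.)

5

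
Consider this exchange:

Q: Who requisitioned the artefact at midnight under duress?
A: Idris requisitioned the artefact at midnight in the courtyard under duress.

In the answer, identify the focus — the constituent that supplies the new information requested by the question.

The wh-word "who" asks about the subject (agent).
In the answer, "the artefact", "at midnight" and "under duress" are given — repeated from the question.
"in the courtyard" is also new, but it specifies the location, which is not what the question asks about — so it is not the focus.
The constituent filling the subject (agent) gap is "Idris"; that is the focus.

Idris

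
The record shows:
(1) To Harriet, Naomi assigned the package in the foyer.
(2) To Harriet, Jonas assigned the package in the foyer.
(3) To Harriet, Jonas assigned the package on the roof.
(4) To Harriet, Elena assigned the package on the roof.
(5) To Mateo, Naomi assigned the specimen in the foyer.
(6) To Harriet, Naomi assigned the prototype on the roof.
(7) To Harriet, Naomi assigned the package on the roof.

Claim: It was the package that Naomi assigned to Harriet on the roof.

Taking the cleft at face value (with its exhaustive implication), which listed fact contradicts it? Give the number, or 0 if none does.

The cleft puts "the package" in focus and presupposes the open proposition with Naomi as agent and Harriet as recipient and on the roof as setting.
The exhaustive reading says no other thing fits that background.
Fact (6) shares the background but with thing = the prototype; exhaustivity is violated.

6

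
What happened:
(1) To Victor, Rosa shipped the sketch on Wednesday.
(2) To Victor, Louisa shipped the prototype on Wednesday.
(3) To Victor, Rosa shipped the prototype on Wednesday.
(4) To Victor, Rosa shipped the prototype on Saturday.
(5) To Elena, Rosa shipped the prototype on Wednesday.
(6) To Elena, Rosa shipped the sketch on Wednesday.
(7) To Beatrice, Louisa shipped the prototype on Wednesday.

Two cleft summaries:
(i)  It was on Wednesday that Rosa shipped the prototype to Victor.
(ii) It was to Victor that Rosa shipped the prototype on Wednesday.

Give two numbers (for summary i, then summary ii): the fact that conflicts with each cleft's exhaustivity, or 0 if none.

4, 5

Summary (i) focuses "on Wednesday" (the setting); background agent = Rosa, thing = the prototype, recipient = Victor. Fact (4) matches that background with setting = on Saturday — refutes (i).
Summary (ii) focuses "Victor" (the recipient); background agent = Rosa, thing = the prototype, setting = on Wednesday. Fact (5) matches that background with recipient = Elena — refutes (ii).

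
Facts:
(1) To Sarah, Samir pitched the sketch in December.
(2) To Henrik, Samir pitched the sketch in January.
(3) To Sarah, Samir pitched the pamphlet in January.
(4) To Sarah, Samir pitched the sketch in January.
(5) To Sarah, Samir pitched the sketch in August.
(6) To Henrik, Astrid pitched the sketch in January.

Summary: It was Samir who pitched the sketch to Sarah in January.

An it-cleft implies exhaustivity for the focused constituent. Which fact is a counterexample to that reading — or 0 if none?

0

The cleft puts "Samir" in focus and presupposes the open proposition with thing = the sketch, recipient = Sarah, setting = in January.
The exhaustive reading says no other agent fits that background.
No listed fact matches the background with a different agent. Exhaustivity holds.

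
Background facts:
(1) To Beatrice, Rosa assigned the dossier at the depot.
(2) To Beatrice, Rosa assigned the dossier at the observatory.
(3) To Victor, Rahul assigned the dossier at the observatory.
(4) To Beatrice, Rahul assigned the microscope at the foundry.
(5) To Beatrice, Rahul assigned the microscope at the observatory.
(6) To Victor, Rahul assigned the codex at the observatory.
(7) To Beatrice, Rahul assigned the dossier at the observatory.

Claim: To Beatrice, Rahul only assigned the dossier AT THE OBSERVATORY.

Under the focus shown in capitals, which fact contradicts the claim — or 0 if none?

0

The capitals mark "at the observatory" as focus. So "only" rules out other settings, with the rest (Rahul as agent and the dossier as thing and Beatrice as recipient) as background.
No fact matches Rahul as agent and the dossier as thing and Beatrice as recipient with a different setting — every other fact differs on at least one backgrounded slot. So no fact refutes it.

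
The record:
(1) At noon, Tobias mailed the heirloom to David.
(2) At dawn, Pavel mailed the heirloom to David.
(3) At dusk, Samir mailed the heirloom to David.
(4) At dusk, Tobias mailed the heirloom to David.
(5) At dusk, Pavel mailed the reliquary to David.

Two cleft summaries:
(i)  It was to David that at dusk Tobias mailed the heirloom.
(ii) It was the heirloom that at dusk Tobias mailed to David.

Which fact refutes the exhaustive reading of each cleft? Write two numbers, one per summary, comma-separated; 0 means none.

(i): focus "David". No fact shares agent = Tobias, thing = the heirloom, setting = at dusk with a different recipient. 0.
(ii): focus "the heirloom". No fact shares agent = Tobias, recipient = David, setting = at dusk with a different thing. 0.

0, 0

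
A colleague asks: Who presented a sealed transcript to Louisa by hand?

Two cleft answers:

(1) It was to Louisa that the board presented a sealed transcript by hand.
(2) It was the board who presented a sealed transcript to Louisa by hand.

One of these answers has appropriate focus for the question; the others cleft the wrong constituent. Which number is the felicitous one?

The question word "who" targets the subject (agent).
Option (1) clefts "to Louisa" — the recipient, not what was asked.
Option (2) clefts "the board" — that matches what the question asks about.
So the congruent reply is (2).

2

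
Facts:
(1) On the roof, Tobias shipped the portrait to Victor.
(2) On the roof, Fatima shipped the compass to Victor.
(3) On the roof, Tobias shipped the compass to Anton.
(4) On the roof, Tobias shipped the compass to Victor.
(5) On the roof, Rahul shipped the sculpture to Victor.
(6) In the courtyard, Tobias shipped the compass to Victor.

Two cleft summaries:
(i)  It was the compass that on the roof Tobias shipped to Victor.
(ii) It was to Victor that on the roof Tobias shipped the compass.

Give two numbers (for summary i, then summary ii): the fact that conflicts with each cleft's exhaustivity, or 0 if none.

(i): focus "the compass". Looking for Tobias as agent and Victor as recipient and on the roof as setting with some other thing — fact (1) has the portrait there. Refuted.
(ii): focus "Victor". Looking for Tobias as agent and the compass as thing and on the roof as setting with some other recipient — fact (3) has Anton there. Refuted.

1, 3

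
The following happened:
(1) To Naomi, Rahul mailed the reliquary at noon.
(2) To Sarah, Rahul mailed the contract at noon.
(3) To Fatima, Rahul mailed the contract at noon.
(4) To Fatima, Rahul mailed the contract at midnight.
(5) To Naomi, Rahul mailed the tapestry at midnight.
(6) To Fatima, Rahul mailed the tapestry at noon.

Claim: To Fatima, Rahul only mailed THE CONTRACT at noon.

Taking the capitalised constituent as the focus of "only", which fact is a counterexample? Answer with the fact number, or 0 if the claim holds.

6

Focus (in capitals) is "the contract" — the thing. "Only" excludes alternative things while holding fixed same agent, recipient, setting (Rahul / Fatima / at noon).
Fact (6) shares the background but differs in thing (the tapestry) — a counterexample.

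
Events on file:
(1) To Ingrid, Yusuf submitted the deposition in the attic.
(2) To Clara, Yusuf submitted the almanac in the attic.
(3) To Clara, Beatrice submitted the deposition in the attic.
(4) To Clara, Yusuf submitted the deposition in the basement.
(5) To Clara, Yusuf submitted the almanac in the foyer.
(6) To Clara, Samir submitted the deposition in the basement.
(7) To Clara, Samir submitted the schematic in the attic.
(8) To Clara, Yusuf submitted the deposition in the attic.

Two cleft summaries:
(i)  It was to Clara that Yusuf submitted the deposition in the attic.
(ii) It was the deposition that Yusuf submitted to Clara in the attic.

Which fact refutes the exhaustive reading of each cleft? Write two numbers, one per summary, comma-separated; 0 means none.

(i): focus "Clara". Looking for Yusuf as agent and the deposition as thing and in the attic as setting with some other recipient — fact (1) has Ingrid there. Refuted.
(ii): focus "the deposition". Looking for Yusuf as agent and Clara as recipient and in the attic as setting with some other thing — fact (2) has the almanac there. Refuted.

1, 2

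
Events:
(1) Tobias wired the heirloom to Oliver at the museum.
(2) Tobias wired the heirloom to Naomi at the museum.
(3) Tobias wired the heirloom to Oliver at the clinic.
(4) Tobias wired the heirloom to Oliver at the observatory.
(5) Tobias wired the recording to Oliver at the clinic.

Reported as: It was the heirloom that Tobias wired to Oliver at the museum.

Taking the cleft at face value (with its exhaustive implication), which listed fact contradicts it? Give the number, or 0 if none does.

0

The cleft puts "the heirloom" in focus and presupposes the open proposition with agent = Tobias, recipient = Oliver, setting = at the museum.
The exhaustive reading says no other thing fits that background.
No listed fact matches the background with a different thing. Exhaustivity holds.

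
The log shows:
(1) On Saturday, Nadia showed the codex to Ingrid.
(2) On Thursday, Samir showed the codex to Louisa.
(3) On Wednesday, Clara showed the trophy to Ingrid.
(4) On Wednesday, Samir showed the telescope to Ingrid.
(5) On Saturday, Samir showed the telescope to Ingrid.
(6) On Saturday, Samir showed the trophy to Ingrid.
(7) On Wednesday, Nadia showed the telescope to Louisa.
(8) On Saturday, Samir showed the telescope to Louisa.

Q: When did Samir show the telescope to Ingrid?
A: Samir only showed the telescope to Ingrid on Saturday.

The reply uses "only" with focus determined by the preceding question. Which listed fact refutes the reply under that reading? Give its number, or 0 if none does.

4

The question "When did ...?" targets the setting, so in the reply the focus falls on "on Saturday".
"Only" then excludes alternative settings while the background — Samir as agent and the telescope as thing and Ingrid as recipient — is held fixed.
Fact (4) shares the background with a different setting (on Wednesday) — counterexample.
(Fact (6) would refute a reading with focus on the thing — but that is not what the question asks.)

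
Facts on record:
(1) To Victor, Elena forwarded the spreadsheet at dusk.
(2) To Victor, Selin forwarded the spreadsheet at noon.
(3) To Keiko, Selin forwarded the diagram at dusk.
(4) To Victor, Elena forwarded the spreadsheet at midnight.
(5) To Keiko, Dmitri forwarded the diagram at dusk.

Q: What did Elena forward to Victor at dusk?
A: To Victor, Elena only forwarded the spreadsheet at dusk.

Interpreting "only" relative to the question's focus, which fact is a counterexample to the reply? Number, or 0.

0

Answering "What did ...?" puts focus on the thing — here, "the spreadsheet".
So "only" ranges over things; the rest (Elena as agent and Victor as recipient and at dusk as setting) is presupposed.
No listed fact shares that background with another thing. Nothing contradicts the reply.
(Fact (4) would refute a reading with focus on the setting — but that is not what the question asks.)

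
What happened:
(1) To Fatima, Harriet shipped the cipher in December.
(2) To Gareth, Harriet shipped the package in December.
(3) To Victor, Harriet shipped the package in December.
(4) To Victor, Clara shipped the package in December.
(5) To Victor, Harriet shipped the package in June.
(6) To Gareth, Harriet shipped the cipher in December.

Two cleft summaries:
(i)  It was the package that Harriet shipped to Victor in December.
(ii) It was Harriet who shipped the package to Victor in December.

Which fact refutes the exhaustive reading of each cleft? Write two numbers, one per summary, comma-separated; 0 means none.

Summary (i) focuses "the package" (the thing); background Harriet as agent and Victor as recipient and in December as setting. No fact matches that background with a different thing, so 0.
Summary (ii) focuses "Harriet" (the agent); background the package as thing and Victor as recipient and in December as setting. Fact (4) matches that background with agent = Clara — refutes (ii).

0, 4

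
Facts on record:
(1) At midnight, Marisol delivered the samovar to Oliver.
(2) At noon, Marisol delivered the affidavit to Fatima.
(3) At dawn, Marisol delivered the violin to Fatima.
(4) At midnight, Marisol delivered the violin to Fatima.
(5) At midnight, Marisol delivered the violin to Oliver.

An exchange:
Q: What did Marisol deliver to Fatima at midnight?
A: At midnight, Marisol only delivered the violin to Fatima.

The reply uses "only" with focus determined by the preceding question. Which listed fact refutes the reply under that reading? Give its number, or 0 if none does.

0

Answering "What did ...?" puts focus on the thing — here, "the violin".
"Only" then excludes alternative things while the background — agent = Marisol, recipient = Fatima, setting = at midnight — is held fixed.
No listed fact shares that background with another thing. Nothing contradicts the reply.
(Fact (3) would refute a reading with focus on the setting — but that is not what the question asks.)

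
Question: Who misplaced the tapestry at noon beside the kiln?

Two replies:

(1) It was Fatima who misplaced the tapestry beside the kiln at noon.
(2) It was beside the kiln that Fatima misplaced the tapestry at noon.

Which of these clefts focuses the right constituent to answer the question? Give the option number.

1

The question word "who" targets the subject (agent).
Option (1) clefts "Fatima" — that matches what the question asks about.
Option (2) clefts "beside the kiln" — the location, not what was asked.
So the congruent reply is (1).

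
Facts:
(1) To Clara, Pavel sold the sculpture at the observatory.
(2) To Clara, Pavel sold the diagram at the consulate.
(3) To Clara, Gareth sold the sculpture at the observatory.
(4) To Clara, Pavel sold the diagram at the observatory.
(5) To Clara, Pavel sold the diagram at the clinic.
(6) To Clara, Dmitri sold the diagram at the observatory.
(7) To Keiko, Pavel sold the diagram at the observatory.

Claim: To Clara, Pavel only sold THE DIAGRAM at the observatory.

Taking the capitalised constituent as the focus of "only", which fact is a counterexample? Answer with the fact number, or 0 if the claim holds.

The capitals mark "the diagram" as focus. So "only" rules out other things, with the rest (agent = Pavel, recipient = Clara, setting = at the observatory) as background.
Fact (1) shares the background but differs in thing (the sculpture) — a counterexample.

1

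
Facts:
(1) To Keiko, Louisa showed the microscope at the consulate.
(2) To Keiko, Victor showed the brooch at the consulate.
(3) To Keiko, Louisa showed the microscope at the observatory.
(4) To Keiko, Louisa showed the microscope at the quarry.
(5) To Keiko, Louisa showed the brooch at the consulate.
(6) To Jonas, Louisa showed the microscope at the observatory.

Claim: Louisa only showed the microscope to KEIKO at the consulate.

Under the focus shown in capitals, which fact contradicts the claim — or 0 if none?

The capitals mark "Keiko" as focus. So "only" rules out other recipients, with the rest (agent = Louisa, thing = the microscope, setting = at the consulate) as background.
Every other fact changes something in the background, not just the recipient. Nothing refutes the claim.

0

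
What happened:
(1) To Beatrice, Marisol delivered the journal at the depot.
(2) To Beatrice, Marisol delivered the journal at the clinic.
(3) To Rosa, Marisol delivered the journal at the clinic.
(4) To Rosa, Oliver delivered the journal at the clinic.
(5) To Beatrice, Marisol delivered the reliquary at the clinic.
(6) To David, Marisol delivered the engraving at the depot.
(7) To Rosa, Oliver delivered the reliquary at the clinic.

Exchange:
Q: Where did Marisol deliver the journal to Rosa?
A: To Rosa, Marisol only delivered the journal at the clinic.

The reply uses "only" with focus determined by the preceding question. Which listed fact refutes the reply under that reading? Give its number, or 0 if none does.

Answering "Where did ...?" puts focus on the setting — here, "at the clinic".
"Only" then excludes alternative settings while the background — agent = Marisol, thing = the journal, recipient = Rosa — is held fixed.
No listed fact shares that background with another setting. Nothing contradicts the reply.
(Fact (2) would refute a reading with focus on the recipient — but that is not what the question asks.)

0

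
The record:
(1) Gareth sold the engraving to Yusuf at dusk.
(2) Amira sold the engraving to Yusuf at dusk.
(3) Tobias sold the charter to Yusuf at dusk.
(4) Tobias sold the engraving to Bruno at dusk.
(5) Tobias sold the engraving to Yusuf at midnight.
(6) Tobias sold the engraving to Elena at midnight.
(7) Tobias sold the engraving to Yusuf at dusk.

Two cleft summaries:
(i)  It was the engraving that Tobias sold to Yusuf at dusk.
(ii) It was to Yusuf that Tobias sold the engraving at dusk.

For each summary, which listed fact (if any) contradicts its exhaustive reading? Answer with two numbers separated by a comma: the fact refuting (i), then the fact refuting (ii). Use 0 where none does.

(i): focus "the engraving". Looking for Tobias as agent and Yusuf as recipient and at dusk as setting with some other thing — fact (3) has the charter there. Refuted.
(ii): focus "Yusuf". Looking for Tobias as agent and the engraving as thing and at dusk as setting with some other recipient — fact (4) has Bruno there. Refuted.

3, 4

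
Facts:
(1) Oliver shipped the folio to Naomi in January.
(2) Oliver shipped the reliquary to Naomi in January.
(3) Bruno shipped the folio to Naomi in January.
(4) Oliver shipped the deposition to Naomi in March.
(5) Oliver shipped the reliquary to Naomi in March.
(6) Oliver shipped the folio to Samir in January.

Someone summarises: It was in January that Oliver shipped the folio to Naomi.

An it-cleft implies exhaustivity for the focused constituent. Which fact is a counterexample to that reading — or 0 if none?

The cleft puts "in January" in focus and presupposes the open proposition with agent = Oliver, thing = the folio, recipient = Naomi.
The exhaustive reading says no other setting fits that background.
Every other fact differs from the presupposition on some backgrounded slot, so none challenges the exhaustivity.

0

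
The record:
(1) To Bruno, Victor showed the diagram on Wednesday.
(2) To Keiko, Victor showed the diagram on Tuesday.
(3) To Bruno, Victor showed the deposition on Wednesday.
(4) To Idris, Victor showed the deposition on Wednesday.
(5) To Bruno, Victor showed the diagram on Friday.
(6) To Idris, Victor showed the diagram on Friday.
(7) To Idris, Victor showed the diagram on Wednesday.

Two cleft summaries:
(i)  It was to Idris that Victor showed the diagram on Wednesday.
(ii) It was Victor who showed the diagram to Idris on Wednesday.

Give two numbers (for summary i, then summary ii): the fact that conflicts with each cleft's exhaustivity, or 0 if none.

(i): focus "Idris". Looking for agent = Victor, thing = the diagram, setting = on Wednesday with some other recipient — fact (1) has Bruno there. Refuted.
(ii): focus "Victor". No fact shares thing = the diagram, recipient = Idris, setting = on Wednesday with a different agent. 0.

1, 0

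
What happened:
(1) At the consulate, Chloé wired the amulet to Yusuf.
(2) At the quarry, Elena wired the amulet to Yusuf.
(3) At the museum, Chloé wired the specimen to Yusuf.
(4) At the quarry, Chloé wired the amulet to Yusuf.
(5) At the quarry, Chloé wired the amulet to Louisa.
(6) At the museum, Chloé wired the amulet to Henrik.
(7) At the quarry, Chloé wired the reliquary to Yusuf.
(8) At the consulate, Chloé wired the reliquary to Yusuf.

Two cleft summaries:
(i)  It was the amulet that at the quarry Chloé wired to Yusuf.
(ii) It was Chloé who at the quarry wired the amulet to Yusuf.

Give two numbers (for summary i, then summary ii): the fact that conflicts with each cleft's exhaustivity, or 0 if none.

7, 2

Summary (i) focuses "the amulet" (the thing); background same agent, recipient, setting (Chloé / Yusuf / at the quarry). Fact (7) matches that background with thing = the reliquary — refutes (i).
Summary (ii) focuses "Chloé" (the agent); background same thing, recipient, setting (the amulet / Yusuf / at the quarry). Fact (2) matches that background with agent = Elena — refutes (ii).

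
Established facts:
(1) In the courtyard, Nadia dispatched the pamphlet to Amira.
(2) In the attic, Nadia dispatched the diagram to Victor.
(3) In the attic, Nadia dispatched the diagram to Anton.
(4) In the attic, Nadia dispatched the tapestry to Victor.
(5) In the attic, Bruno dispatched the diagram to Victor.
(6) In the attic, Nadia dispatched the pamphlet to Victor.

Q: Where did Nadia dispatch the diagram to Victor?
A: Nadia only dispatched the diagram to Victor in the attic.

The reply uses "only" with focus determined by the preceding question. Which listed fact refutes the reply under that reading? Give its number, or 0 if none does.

The question "Where did ...?" targets the setting, so in the reply the focus falls on "in the attic".
"Only" then excludes alternative settings while the background — Nadia as agent and the diagram as thing and Victor as recipient — is held fixed.
No fact keeps Nadia as agent and the diagram as thing and Victor as recipient while changing the setting; every other fact differs on something backgrounded. The reply stands.
(Fact (3) would refute a reading with focus on the recipient — but that is not what the question asks.)

0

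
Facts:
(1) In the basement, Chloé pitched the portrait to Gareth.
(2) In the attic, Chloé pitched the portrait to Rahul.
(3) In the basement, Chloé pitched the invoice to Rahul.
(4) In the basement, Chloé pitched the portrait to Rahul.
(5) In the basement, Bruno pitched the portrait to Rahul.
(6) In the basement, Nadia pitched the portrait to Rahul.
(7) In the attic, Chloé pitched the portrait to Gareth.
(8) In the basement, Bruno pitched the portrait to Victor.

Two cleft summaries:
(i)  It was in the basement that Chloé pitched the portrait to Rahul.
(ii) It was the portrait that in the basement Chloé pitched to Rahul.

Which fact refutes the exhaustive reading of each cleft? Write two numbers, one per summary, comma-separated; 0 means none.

Summary (i) focuses "in the basement" (the setting); background same agent, thing, recipient (Chloé / the portrait / Rahul). Fact (2) matches that background with setting = in the attic — refutes (i).
Summary (ii) focuses "the portrait" (the thing); background same agent, recipient, setting (Chloé / Rahul / in the basement). Fact (3) matches that background with thing = the invoice — refutes (ii).

2, 3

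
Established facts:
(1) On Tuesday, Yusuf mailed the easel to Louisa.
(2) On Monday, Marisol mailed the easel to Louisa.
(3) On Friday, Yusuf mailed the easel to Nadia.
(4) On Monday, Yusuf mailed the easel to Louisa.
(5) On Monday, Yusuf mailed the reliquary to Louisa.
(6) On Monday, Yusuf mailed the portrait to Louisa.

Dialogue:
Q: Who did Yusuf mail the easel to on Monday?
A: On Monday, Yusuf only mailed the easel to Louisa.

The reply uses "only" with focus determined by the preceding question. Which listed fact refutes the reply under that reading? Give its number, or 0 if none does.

0

The question "Who did ... to ...?" targets the recipient, so in the reply the focus falls on "Louisa".
"Only" then excludes alternative recipients while the background — Yusuf as agent and the easel as thing and on Monday as setting — is held fixed.
No fact keeps Yusuf as agent and the easel as thing and on Monday as setting while changing the recipient; every other fact differs on something backgrounded. The reply stands.
(Fact (1) would refute a reading with focus on the setting — but that is not what the question asks.)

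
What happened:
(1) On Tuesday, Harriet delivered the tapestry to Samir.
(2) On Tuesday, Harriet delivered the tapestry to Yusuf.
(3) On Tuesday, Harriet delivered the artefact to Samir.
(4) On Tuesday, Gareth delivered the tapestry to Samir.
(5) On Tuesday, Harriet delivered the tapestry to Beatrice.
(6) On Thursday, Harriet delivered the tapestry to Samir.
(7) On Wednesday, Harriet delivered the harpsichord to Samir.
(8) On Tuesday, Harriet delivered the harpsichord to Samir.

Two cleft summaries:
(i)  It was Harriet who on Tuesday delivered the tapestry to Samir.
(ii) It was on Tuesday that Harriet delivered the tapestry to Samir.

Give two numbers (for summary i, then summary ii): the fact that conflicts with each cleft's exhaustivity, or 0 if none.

Summary (i) focuses "Harriet" (the agent); background thing = the tapestry, recipient = Samir, setting = on Tuesday. Fact (4) matches that background with agent = Gareth — refutes (i).
Summary (ii) focuses "on Tuesday" (the setting); background agent = Harriet, thing = the tapestry, recipient = Samir. Fact (6) matches that background with setting = on Thursday — refutes (ii).

4, 6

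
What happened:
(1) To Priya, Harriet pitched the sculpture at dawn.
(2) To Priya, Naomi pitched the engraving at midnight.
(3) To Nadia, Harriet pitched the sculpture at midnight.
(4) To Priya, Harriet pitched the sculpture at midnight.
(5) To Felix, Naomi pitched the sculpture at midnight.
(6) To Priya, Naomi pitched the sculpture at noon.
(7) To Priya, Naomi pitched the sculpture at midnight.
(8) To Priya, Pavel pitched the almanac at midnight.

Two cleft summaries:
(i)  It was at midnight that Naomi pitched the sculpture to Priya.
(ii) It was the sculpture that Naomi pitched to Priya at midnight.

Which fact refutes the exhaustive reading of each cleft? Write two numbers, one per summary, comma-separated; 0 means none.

(i): focus "at midnight". Looking for Naomi as agent and the sculpture as thing and Priya as recipient with some other setting — fact (6) has at noon there. Refuted.
(ii): focus "the sculpture". Looking for Naomi as agent and Priya as recipient and at midnight as setting with some other thing — fact (2) has the engraving there. Refuted.

6, 2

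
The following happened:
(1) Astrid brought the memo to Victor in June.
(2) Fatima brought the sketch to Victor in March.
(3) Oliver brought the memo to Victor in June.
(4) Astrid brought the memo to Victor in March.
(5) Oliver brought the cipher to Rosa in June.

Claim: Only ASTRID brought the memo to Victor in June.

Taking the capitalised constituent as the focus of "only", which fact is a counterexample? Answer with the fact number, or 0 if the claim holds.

3

Focus (in capitals) is "Astrid" — the agent. "Only" excludes alternative agents while holding fixed thing = the memo, recipient = Victor, setting = in June.
Fact (3) shares the background but differs in agent (Oliver) — a counterexample.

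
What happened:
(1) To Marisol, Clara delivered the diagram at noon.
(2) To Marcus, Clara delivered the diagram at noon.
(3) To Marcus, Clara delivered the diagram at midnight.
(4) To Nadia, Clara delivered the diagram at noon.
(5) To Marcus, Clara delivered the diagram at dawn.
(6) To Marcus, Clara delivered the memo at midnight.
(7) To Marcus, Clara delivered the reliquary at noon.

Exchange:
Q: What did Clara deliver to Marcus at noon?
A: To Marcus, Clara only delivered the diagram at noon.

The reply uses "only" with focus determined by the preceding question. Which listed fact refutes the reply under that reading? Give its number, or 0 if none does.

Answering "What did ...?" puts focus on the thing — here, "the diagram".
"Only" then excludes alternative things while the background — Clara as agent and Marcus as recipient and at noon as setting — is held fixed.
Fact (7) shares the background with a different thing (the reliquary) — counterexample.
(Fact (3) would refute a reading with focus on the setting — but that is not what the question asks.)

7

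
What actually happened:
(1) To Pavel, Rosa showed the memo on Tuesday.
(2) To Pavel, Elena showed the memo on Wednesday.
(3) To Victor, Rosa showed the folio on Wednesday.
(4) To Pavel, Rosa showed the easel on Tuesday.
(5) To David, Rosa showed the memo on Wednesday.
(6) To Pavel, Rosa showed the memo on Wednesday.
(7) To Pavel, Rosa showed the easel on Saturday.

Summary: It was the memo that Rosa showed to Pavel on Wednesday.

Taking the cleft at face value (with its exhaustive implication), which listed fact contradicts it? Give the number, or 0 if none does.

0

Focus of the cleft: "the memo" (the thing). Presupposed background: same agent, recipient, setting (Rosa / Pavel / on Wednesday).
The exhaustive reading says no other thing fits that background.
No listed fact matches the background with a different thing. Exhaustivity holds.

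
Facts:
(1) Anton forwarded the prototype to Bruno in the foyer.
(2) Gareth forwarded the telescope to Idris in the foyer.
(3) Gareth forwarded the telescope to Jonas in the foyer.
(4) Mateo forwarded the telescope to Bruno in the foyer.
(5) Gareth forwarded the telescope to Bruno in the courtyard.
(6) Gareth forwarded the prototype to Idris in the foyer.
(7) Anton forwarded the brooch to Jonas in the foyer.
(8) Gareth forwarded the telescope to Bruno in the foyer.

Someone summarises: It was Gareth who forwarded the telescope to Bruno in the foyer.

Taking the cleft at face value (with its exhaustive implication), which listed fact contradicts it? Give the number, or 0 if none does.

The cleft puts "Gareth" in focus and presupposes the open proposition with same thing, recipient, setting (the telescope / Bruno / in the foyer).
The exhaustive reading says no other agent fits that background.
Fact (4) shares the background but with agent = Mateo; exhaustivity is violated.

4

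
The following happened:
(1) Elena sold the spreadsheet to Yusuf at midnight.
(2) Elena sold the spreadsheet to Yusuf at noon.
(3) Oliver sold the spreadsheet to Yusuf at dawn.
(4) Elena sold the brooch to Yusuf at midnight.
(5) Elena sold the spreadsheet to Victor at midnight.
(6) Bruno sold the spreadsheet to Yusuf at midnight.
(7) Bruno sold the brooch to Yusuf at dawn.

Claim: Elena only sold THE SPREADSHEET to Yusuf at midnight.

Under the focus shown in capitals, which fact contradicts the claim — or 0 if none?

Focus (in capitals) is "the spreadsheet" — the thing. "Only" excludes alternative things while holding fixed agent = Elena, recipient = Yusuf, setting = at midnight.
Fact (4) shares the background but differs in thing (the brooch) — a counterexample.

4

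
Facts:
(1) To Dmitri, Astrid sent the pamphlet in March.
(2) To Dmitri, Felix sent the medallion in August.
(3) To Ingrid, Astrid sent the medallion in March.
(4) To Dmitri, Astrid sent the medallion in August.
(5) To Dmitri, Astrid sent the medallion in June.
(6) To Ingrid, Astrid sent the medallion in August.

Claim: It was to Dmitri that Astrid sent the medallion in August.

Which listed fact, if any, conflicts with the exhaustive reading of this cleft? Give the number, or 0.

Focus of the cleft: "Dmitri" (the recipient). Presupposed background: Astrid as agent and the medallion as thing and in August as setting.
Exhaustivity: Dmitri is the only recipient satisfying that background.
Fact (6) shares the background but with recipient = Ingrid; exhaustivity is violated.

6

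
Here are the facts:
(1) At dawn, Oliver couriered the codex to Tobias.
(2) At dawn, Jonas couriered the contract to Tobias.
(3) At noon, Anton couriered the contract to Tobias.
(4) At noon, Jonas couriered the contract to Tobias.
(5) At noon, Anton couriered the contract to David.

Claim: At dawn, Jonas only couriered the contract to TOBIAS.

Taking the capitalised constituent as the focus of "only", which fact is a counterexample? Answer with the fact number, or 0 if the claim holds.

The capitals mark "Tobias" as focus. So "only" rules out other recipients, with the rest (agent = Jonas, thing = the contract, setting = at dawn) as background.
No fact matches agent = Jonas, thing = the contract, setting = at dawn with a different recipient — every other fact differs on at least one backgrounded slot. So no fact refutes it.

0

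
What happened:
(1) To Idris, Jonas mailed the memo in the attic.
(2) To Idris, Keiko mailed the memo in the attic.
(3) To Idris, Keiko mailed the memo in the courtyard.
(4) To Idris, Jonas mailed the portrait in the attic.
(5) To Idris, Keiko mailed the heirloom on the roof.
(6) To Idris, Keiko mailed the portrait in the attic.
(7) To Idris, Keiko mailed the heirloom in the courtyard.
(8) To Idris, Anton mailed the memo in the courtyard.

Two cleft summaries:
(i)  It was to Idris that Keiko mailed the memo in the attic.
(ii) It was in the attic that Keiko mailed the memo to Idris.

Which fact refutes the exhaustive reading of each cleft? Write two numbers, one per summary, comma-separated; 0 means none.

Summary (i) focuses "Idris" (the recipient); background agent = Keiko, thing = the memo, setting = in the attic. No fact matches that background with a different recipient, so 0.
Summary (ii) focuses "in the attic" (the setting); background agent = Keiko, thing = the memo, recipient = Idris. Fact (3) matches that background with setting = in the courtyard — refutes (ii).

0, 3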